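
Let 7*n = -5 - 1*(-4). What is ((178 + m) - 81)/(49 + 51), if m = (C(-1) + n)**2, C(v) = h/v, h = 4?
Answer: 2797/2450 ≈ 1.1416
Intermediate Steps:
C(v) = 4/v
n = -1/7 (n = (-5 - 1*(-4))/7 = (-5 + 4)/7 = (1/7)*(-1) = -1/7 ≈ -0.14286)
m = 841/49 (m = (4/(-1) - 1/7)**2 = (4*(-1) - 1/7)**2 = (-4 - 1/7)**2 = (-29/7)**2 = 841/49 ≈ 17.163)
((178 + m) - 81)/(49 + 51) = ((178 + 841/49) - 81)/(49 + 51) = (9563/49 - 81)/100 = (5594/49)*(1/100) = 2797/2450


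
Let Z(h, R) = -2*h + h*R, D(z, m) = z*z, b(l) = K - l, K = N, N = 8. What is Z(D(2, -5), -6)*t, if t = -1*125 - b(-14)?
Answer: 4704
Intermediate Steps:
K = 8
b(l) = 8 - l
D(z, m) = z²
Z(h, R) = -2*h + R*h
t = -147 (t = -1*125 - (8 - 1*(-14)) = -125 - (8 + 14) = -125 - 1*22 = -125 - 22 = -147)
Z(D(2, -5), -6)*t = (2²*(-2 - 6))*(-147) = (4*(-8))*(-147) = -32*(-147) = 4704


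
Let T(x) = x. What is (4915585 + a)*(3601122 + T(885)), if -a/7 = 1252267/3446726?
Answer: 61027601022206293887/3446726 ≈ 1.7706e+13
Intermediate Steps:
a = -8765869/3446726 ≈ -2.5432
(4915585 + a)*(3601122 + T(885)) = (4915585 - 8765869/3446726)*(3601122 + 885) = (16942665858841/3446726)*3602007 = 61027601022206293887/3446726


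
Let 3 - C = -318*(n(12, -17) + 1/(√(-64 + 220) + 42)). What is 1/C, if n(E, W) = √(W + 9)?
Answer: 134/(1515 - 53*√39 + 85224*I*√2) ≈ 1.0921e-5 - 0.0011117*I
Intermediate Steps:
n(E, W) = √(9 + W)
C = 3 + 318/(42 + 2*√39) + 636*I*√2 (C = 3 - (-318)*(√(9 - 17) + 1/(√(-64 + 220) + 42)) = 3 - (-318)*(√(-8) + 1/(√156 + 42)) = 3 - (-318)*(2*I*√2 + 1/(2*√39 + 42)) = 3 - (-318)*(2*I*√2 + 1/(42 + 2*√39)) = 3 - (-318)*(1/(42 + 2*√39) + 2*I*√2) = 3 - (-318/(42 + 2*√39) - 636*I*√2) = 3 + (318/(42 + 2*√39) + 636*I*√2) = 3 + 318/(42 + 2*√39) + 636*I*√2 ≈ 8.8359 + 899.44*I)
1/C = 1/(1515/134 - 53*√39/134 + 636*I*√2)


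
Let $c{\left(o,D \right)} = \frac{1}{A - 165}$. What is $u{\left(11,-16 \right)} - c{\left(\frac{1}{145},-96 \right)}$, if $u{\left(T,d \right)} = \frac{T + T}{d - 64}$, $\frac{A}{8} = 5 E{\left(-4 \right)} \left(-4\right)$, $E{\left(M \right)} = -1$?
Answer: $- \frac{3}{40} \approx -0.075$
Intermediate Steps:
$A = 160$ ($A = 8 \cdot 5 \left(-1\right) \left(-4\right) = 8 \left(\left(-5\right) \left(-4\right)\right) = 8 \cdot 20 = 160$)
$u{\left(T,d \right)} = \frac{2 T}{-64 + d}$
$c{\left(o,D \right)} = - \frac{1}{5}$ ($c{\left(o,D \right)} = \frac{1}{160 - 165} = \frac{1}{-5} = - \frac{1}{5}$)
$u{\left(11,-16 \right)} - c{\left(\frac{1}{145},-96 \right)} = 2 \cdot 11 \frac{1}{-64 - 16} - - \frac{1}{5} = 2 \cdot 11 \frac{1}{-80} + \frac{1}{5} = 2 \cdot 11 \left(- \frac{1}{80}\right) + \frac{1}{5} = - \frac{11}{40} + \frac{1}{5} = - \frac{3}{40}$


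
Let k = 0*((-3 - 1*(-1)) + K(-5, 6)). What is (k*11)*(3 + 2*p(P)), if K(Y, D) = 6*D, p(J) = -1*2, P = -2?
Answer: 0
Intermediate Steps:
p(J) = -2
k = 0 (k = 0*((-3 - 1*(-1)) + 6*6) = 0*((-3 + 1) + 36) = 0*(-2 + 36) = 0*34 = 0)
(k*11)*(3 + 2*p(P)) = (0*11)*(3 + 2*(-2)) = 0*(3 - 4) = 0*(-1) = 0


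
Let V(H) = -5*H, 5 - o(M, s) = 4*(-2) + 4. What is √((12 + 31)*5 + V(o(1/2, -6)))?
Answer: √170 ≈ 13.038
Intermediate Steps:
o(M, s) = 9 (o(M, s) = 5 - (4*(-2) + 4) = 5 - (-8 + 4) = 5 - 1*(-4) = 5 + 4 = 9)
√((12 + 31)*5 + V(o(1/2, -6))) = √((12 + 31)*5 - 5*9) = √(43*5 - 45) = √(215 - 45) = √170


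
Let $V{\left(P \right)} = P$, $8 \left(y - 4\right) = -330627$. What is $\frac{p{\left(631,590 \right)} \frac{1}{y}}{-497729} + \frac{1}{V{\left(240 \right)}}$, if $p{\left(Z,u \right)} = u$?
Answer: $\frac{32909570311}{7898242500240} \approx 0.0041667$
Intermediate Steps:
$y = - \frac{330595}{8}$ ($y = 4 + \frac{1}{8} \left(-330627\right) = 4 - \frac{330627}{8} = - \frac{330595}{8} \approx -41324.0$)
$\frac{p{\left(631,590 \right)} \frac{1}{y}}{-497729} + \frac{1}{V{\left(240 \right)}} = \frac{590 \frac{1}{- \frac{330595}{8}}}{-497729} + \frac{1}{240} = 590 \left(- \frac{8}{330595}\right) \left(- \frac{1}{497729}\right) + \frac{1}{240} = \left(- \frac{944}{66119}\right) \left(- \frac{1}{497729}\right) + \frac{1}{240} = \frac{944}{32909343751} + \frac{1}{240} = \frac{32909570311}{7898242500240}$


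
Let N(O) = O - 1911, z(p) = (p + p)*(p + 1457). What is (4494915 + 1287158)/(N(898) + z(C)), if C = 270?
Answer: 5782073/931567 ≈ 6.2068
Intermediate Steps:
z(p) = 2*p*(1457 + p) (z(p) = (2*p)*(1457 + p) = 2*p*(1457 + p))
N(O) = -1911 + O
(4494915 + 1287158)/(N(898) + z(C)) = (4494915 + 1287158)/((-1911 + 898) + 2*270*(1457 + 270)) = 5782073/(-1013 + 2*270*1727) = 5782073/(-1013 + 932580) = 5782073/931567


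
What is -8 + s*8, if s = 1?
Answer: 0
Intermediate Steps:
-8 + s*8 = -8 + 1*8 = -8 + 8 = 0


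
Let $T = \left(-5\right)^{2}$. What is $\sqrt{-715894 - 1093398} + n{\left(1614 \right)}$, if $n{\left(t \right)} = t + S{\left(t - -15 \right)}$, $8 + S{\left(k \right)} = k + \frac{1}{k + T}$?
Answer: $\frac{5350691}{1654} + 2 i \sqrt{452323} \approx 3235.0 + 1345.1 i$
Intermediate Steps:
$T = 25$
$S{\left(k \right)} = -8 + k + \frac{1}{25 + k}$ ($S{\left(k \right)} = -8 + \left(k + \frac{1}{k + 25}\right) = -8 + \left(k + \frac{1}{25 + k}\right) = -8 + k + \frac{1}{25 + k}$)
$n{\left(t \right)} = t + \frac{56 + \left(15 + t\right)^{2} + 17 t}{40 + t}$ ($n{\left(t \right)} = t + \frac{-199 + \left(t - -15\right)^{2} + 17 \left(t - -15\right)}{25 + \left(t - -15\right)} = t + \frac{-199 + \left(t + 15\right)^{2} + 17 \left(t + 15\right)}{25 + \left(t + 15\right)} = t + \frac{-199 + \left(15 + t\right)^{2} + 17 \left(15 + t\right)}{25 + \left(15 + t\right)} = t + \frac{-199 + \left(15 + t\right)^{2} + \left(255 + 17 t\right)}{40 + t} = t + \frac{56 + \left(15 + t\right)^{2} + 17 t}{40 + t}$)
$\sqrt{-715894 - 1093398} + n{\left(1614 \right)} = \sqrt{-715894 - 1093398} + \frac{281 + 2 \cdot 1614^{2} + 87 \cdot 1614}{40 + 1614} = \sqrt{-1809292} + \frac{281 + 2 \cdot 2604996 + 140418}{1654} = 2 i \sqrt{452323} + \frac{281 + 5209992 + 140418}{1654} = 2 i \sqrt{452323} + \frac{1}{1654} \cdot 5350691 = 2 i \sqrt{452323} + \frac{5350691}{1654} = \frac{5350691}{1654} + 2 i \sqrt{452323}$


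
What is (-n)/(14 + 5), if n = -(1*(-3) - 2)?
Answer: -5/19 ≈ -0.26316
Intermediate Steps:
n = 5 (n = -(-3 - 2) = -1*(-5) = 5)
(-n)/(14 + 5) = (-1*5)/(14 + 5) = -5/19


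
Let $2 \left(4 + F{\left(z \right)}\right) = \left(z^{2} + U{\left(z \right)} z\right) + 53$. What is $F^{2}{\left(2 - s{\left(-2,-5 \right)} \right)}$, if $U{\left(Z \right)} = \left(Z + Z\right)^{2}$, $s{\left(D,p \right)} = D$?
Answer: $\frac{100489}{4} \approx 25122.0$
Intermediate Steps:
$U{\left(Z \right)} = 4 Z^{2}$ ($U{\left(Z \right)} = \left(2 Z\right)^{2} = 4 Z^{2}$)
$F{\left(z \right)} = \frac{45}{2} + \frac{z^{2}}{2} + 2 z^{3}$ ($F{\left(z \right)} = -4 + \frac{\left(z^{2} + 4 z^{2} z\right) + 53}{2} = -4 + \frac{\left(z^{2} + 4 z^{3}\right) + 53}{2} = -4 + \frac{53 + z^{2} + 4 z^{3}}{2} = -4 + \left(\frac{53}{2} + \frac{z^{2}}{2} + 2 z^{3}\right) = \frac{45}{2} + \frac{z^{2}}{2} + 2 z^{3}$)
$F^{2}{\left(2 - s{\left(-2,-5 \right)} \right)} = \left(\frac{45}{2} + \frac{\left(2 - -2\right)^{2}}{2} + 2 \left(2 - -2\right)^{3}\right)^{2} = \left(\frac{45}{2} + \frac{\left(2 + 2\right)^{2}}{2} + 2 \left(2 + 2\right)^{3}\right)^{2} = \left(\frac{45}{2} + \frac{4^{2}}{2} + 2 \cdot 4^{3}\right)^{2} = \left(\frac{45}{2} + \frac{1}{2} \cdot 16 + 2 \cdot 64\right)^{2} = \left(\frac{45}{2} + 8 + 128\right)^{2} = \left(\frac{317}{2}\right)^{2} = \frac{100489}{4}$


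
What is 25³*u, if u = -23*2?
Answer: -718750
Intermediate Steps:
u = -46
25³*u = 25³*(-46) = 15625*(-46) = -718750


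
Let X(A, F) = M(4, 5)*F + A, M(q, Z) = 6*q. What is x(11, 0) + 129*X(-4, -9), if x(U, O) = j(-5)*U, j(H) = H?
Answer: -28435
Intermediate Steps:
x(U, O) = -5*U
X(A, F) = A + 24*F (X(A, F) = (6*4)*F + A = 24*F + A = A + 24*F)
x(11, 0) + 129*X(-4, -9) = -5*11 + 129*(-4 + 24*(-9)) = -55 + 129*(-4 - 216) = -55 + 129*(-220) = -55 - 28380 = -28435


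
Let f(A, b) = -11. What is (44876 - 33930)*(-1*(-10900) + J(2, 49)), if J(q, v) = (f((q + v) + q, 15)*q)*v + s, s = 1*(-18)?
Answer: 107314584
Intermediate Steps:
s = -18
J(q, v) = -18 - 11*q*v (J(q, v) = (-11*q)*v - 18 = -11*q*v - 18 = -18 - 11*q*v)
(44876 - 33930)*(-1*(-10900) + J(2, 49)) = (44876 - 33930)*(-1*(-10900) + (-18 - 11*2*49)) = 10946*(10900 + (-18 - 1078)) = 10946*(10900 - 1096) = 10946*9804 = 107314584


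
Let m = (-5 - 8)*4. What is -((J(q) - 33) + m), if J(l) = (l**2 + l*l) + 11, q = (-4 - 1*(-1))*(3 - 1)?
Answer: 2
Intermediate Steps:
m = -52 (m = -13*4 = -52)
q = -6 (q = (-4 + 1)*2 = -3*2 = -6)
J(l) = 11 + 2*l**2 (J(l) = (l**2 + l**2) + 11 = 2*l**2 + 11 = 11 + 2*l**2)
-((J(q) - 33) + m) = -(((11 + 2*(-6)**2) - 33) - 52) = -(((11 + 2*36) - 33) - 52) = -(((11 + 72) - 33) - 52) = -((83 - 33) - 52) = -(50 - 52) = -1*(-2) = 2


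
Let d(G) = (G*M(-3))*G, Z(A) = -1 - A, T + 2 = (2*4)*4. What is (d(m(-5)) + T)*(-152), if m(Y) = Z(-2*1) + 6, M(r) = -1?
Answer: 2888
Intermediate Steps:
T = 30 (T = -2 + (2*4)*4 = -2 + 8*4 = -2 + 32 = 30)
m(Y) = 7 (m(Y) = (-1 - (-2)) + 6 = (-1 - 1*(-2)) + 6 = (-1 + 2) + 6 = 1 + 6 = 7)
d(G) = -G² (d(G) = (G*(-1))*G = (-G)*G = -G²)
(d(m(-5)) + T)*(-152) = (-1*7² + 30)*(-152) = (-1*49 + 30)*(-152) = (-49 + 30)*(-152) = -19*(-152) = 2888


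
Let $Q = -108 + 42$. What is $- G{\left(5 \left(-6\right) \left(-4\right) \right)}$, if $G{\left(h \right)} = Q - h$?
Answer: $186$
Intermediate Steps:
$Q = -66$
$G{\left(h \right)} = -66 - h$
$- G{\left(5 \left(-6\right) \left(-4\right) \right)} = - (-66 - 5 \left(-6\right) \left(-4\right)) = - (-66 - \left(-30\right) \left(-4\right)) = - (-66 - 120) = \left(-1\right) \left(-186\right) = 186$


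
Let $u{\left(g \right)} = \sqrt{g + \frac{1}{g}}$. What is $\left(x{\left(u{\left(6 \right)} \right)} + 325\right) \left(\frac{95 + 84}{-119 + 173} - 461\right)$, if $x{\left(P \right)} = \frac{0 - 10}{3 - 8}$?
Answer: $- \frac{2693935}{18} \approx -1.4966 \cdot 10^{5}$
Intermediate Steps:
$x{\left(P \right)} = 2$ ($x{\left(P \right)} = - \frac{10}{-5} = \left(-10\right) \left(- \frac{1}{5}\right) = 2$)
$\left(x{\left(u{\left(6 \right)} \right)} + 325\right) \left(\frac{95 + 84}{-119 + 173} - 461\right) = \left(2 + 325\right) \left(\frac{95 + 84}{-119 + 173} - 461\right) = 327 \left(\frac{179}{54} - 461\right) = 327 \left(- \frac{24715}{54}\right) = - \frac{2693935}{18}$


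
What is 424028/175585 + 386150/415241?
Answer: 243875958498/72910090985 ≈ 3.3449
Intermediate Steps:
424028/175585 + 386150/415241 = 243875958498/72910090985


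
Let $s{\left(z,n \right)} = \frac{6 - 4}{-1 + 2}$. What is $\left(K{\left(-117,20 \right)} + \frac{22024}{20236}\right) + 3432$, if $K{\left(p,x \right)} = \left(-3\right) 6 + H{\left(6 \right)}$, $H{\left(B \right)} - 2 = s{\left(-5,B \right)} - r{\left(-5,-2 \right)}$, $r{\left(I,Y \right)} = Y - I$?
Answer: $\frac{17281991}{5059} \approx 3416.1$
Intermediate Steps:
$s{\left(z,n \right)} = 2$ ($s{\left(z,n \right)} = \frac{2}{1} = 2 \cdot 1 = 2$)
$H{\left(B \right)} = 1$ ($H{\left(B \right)} = 2 + \left(2 - \left(-2 - -5\right)\right) = 2 + \left(2 - \left(-2 + 5\right)\right) = 2 + \left(2 - 3\right) = 2 - 1 = 1$)
$K{\left(p,x \right)} = -17$ ($K{\left(p,x \right)} = \left(-3\right) 6 + 1 = -18 + 1 = -17$)
$\left(K{\left(-117,20 \right)} + \frac{22024}{20236}\right) + 3432 = \left(-17 + \frac{22024}{20236}\right) + 3432 = \left(-17 + 22024 \cdot \frac{1}{20236}\right) + 3432 = \left(-17 + \frac{5506}{5059}\right) + 3432 = - \frac{80497}{5059} + 3432 = \frac{17281991}{5059}$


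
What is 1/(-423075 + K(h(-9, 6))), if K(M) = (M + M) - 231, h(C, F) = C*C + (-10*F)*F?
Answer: -1/423864 ≈ -2.3592e-6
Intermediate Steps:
h(C, F) = C**2 - 10*F**2
K(M) = -231 + 2*M (K(M) = 2*M - 231 = -231 + 2*M)
1/(-423075 + K(h(-9, 6))) = 1/(-423075 + (-231 + 2*((-9)**2 - 10*6**2))) = 1/(-423075 + (-231 + 2*(81 - 10*36))) = 1/(-423075 + (-231 + 2*(81 - 360))) = 1/(-423075 + (-231 + 2*(-279))) = 1/(-423075 + (-231 - 558)) = 1/(-423075 - 789) = 1/(-423864) = -1/423864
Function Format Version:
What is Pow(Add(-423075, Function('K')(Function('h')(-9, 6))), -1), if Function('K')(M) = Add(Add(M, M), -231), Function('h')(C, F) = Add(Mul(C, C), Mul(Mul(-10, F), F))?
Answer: Rational(-1, 423864) ≈ -2.3592e-6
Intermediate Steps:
Function('h')(C, F) = Add(Pow(C, 2), Mul(-10, Pow(F, 2)))
Function('K')(M) = Add(-231, Mul(2, M)) (Function('K')(M) = Add(Mul(2, M), -231) = Add(-231, Mul(2, M)))
Pow(Add(-423075, Function('K')(Function('h')(-9, 6))), -1) = Pow(Add(-423075, Add(-231, Mul(2, Add(Pow(-9, 2), Mul(-10, Pow(6, 2)))))), -1) = Pow(Add(-423075, Add(-231, Mul(2, Add(81, Mul(-10, 36))))), -1) = Pow(Add(-423075, Add(-231, Mul(2, Add(81, -360)))), -1) = Pow(Add(-423075, Add(-231, Mul(2, -279))), -1) = Pow(Add(-423075, Add(-231, -558)), -1) = Pow(Add(-423075, -789), -1) = Pow(-423864, -1) = Rational(-1, 423864)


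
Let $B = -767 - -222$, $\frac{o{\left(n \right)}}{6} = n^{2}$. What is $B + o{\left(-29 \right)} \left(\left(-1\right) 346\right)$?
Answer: $-1746461$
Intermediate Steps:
$o{\left(n \right)} = 6 n^{2}$
$B = -545$ ($B = -767 + 222 = -545$)
$B + o{\left(-29 \right)} \left(\left(-1\right) 346\right) = -545 + 6 \left(-29\right)^{2} \left(\left(-1\right) 346\right) = -545 + 6 \cdot 841 \left(-346\right) = -545 + 5046 \left(-346\right) = -545 - 1745916 = -1746461$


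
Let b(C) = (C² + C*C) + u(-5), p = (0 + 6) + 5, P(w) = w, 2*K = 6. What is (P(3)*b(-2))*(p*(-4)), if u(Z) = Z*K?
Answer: 924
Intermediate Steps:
K = 3 (K = (½)*6 = 3)
u(Z) = 3*Z (u(Z) = Z*3 = 3*Z)
p = 11 (p = 6 + 5 = 11)
b(C) = -15 + 2*C² (b(C) = (C² + C*C) + 3*(-5) = (C² + C²) - 15 = 2*C² - 15 = -15 + 2*C²)
(P(3)*b(-2))*(p*(-4)) = (3*(-15 + 2*(-2)²))*(11*(-4)) = (3*(-15 + 2*4))*(-44) = (3*(-15 + 8))*(-44) = (3*(-7))*(-44) = -21*(-44) = 924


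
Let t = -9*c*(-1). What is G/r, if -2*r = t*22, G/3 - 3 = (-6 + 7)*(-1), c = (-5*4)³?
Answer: 1/132000 ≈ 7.5758e-6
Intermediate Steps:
c = -8000 (c = (-20)³ = -8000)
t = -72000 (t = -9*(-8000)*(-1) = 72000*(-1) = -72000)
G = 6 (G = 9 + 3*((-6 + 7)*(-1)) = 9 + 3*(1*(-1)) = 9 + 3*(-1) = 9 - 3 = 6)
r = 792000 (r = -(-36000)*22 = -½*(-1584000) = 792000)
G/r = 6/792000 = (1/792000)*6 = 1/132000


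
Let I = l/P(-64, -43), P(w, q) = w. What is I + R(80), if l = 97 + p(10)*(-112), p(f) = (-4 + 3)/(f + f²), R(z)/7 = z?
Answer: 1965809/3520 ≈ 558.47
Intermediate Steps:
R(z) = 7*z
p(f) = -1/(f + f²)
l = 5391/55 (l = 97 - 1/(10*(1 + 10))*(-112) = 97 - 1*⅒/11*(-112) = 97 - 1*⅒*1/11*(-112) = 97 - 1/110*(-112) = 97 + 56/55 = 5391/55 ≈ 98.018)
I = -5391/3520 (I = (5391/55)/(-64) = (5391/55)*(-1/64) = -5391/3520 ≈ -1.5315)
I + R(80) = -5391/3520 + 7*80 = -5391/3520 + 560 = 1965809/3520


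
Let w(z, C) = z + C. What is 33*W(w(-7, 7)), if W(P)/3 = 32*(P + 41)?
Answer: 129888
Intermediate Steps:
w(z, C) = C + z
W(P) = 3936 + 96*P (W(P) = 3*(32*(P + 41)) = 3*(32*(41 + P)) = 3*(1312 + 32*P) = 3936 + 96*P)
33*W(w(-7, 7)) = 33*(3936 + 96*(7 - 7)) = 33*(3936 + 96*0) = 33*(3936 + 0) = 33*3936 = 129888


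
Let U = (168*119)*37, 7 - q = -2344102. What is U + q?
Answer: 3083813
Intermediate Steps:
q = 2344109 (q = 7 - 1*(-2344102) = 7 + 2344102 = 2344109)
U = 739704 (U = 19992*37 = 739704)
U + q = 739704 + 2344109 = 3083813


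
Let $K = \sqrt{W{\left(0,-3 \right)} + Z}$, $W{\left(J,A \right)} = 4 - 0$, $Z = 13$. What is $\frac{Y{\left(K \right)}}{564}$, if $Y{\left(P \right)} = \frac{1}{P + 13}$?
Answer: $\frac{13}{85728} - \frac{\sqrt{17}}{85728} \approx 0.00010355$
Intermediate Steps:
$W{\left(J,A \right)} = 4$ ($W{\left(J,A \right)} = 4 + 0 = 4$)
$K = \sqrt{17}$ ($K = \sqrt{4 + 13} = \sqrt{17} \approx 4.1231$)
$Y{\left(P \right)} = \frac{1}{13 + P}$
$\frac{Y{\left(K \right)}}{564} = \frac{1}{\left(13 + \sqrt{17}\right) 564} = \frac{1}{13 + \sqrt{17}} \cdot \frac{1}{564} = \frac{1}{564 \left(13 + \sqrt{17}\right)}$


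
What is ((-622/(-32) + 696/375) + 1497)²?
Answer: 9220860608569/4000000 ≈ 2.3052e+6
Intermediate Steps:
((-622/(-32) + 696/375) + 1497)² = ((-622*(-1/32) + 696*(1/375)) + 1497)² = ((311/16 + 232/125) + 1497)² = (42587/2000 + 1497)² = (3036587/2000)² = 9220860608569/4000000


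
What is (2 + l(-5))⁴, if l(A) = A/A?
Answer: 81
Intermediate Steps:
l(A) = 1
(2 + l(-5))⁴ = (2 + 1)⁴ = 3⁴ = 81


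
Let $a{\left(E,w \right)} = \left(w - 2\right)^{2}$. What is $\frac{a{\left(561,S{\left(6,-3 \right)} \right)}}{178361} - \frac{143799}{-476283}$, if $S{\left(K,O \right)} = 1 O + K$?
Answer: $\frac{8549536574}{28316770721} \approx 0.30192$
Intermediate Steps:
$S{\left(K,O \right)} = K + O$ ($S{\left(K,O \right)} = O + K = K + O$)
$a{\left(E,w \right)} = \left(-2 + w\right)^{2}$
$\frac{a{\left(561,S{\left(6,-3 \right)} \right)}}{178361} - \frac{143799}{-476283} = \frac{\left(-2 + \left(6 - 3\right)\right)^{2}}{178361} - \frac{143799}{-476283} = \left(-2 + 3\right)^{2} \cdot \frac{1}{178361} - - \frac{47933}{158761} = 1^{2} \cdot \frac{1}{178361} + \frac{47933}{158761} = 1 \cdot \frac{1}{178361} + \frac{47933}{158761} = \frac{1}{178361} + \frac{47933}{158761} = \frac{8549536574}{28316770721}$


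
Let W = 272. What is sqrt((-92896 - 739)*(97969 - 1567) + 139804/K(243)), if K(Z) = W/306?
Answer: I*sqrt(36105775962)/2 ≈ 95008.0*I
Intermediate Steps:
K(Z) = 8/9 (K(Z) = 272/306 = 272*(1/306) = 8/9)
sqrt((-92896 - 739)*(97969 - 1567) + 139804/K(243)) = sqrt((-92896 - 739)*(97969 - 1567) + 139804/(8/9)) = sqrt(-93635*96402 + 139804*(9/8)) = sqrt(-9026601270 + 314559/2) = sqrt(-18052887981/2) = I*sqrt(36105775962)/2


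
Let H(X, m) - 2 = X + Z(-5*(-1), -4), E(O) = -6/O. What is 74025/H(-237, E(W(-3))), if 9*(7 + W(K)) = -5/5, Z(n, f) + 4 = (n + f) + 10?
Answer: -24675/76 ≈ -324.67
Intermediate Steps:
Z(n, f) = 6 + f + n (Z(n, f) = -4 + ((n + f) + 10) = -4 + ((f + n) + 10) = -4 + (10 + f + n) = 6 + f + n)
W(K) = -64/9 (W(K) = -7 + (-5/5)/9 = -7 + (-5*⅕)/9 = -7 + (⅑)*(-1) = -7 - ⅑ = -64/9)
H(X, m) = 9 + X (H(X, m) = 2 + (X + (6 - 4 - 5*(-1))) = 2 + (X + (6 - 4 + 5)) = 2 + (X + 7) = 2 + (7 + X) = 9 + X)
74025/H(-237, E(W(-3))) = 74025/(9 - 237) = 74025/(-228) = 74025*(-1/228) = -24675/76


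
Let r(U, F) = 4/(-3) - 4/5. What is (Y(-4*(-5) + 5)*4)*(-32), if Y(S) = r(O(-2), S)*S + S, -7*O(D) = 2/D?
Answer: 10880/3 ≈ 3626.7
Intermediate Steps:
O(D) = -2/(7*D)
r(U, F) = -32/15 (r(U, F) = 4*(-⅓) - 4*⅕ = -4/3 - ⅘ = -32/15)
Y(S) = -17*S/15 (Y(S) = -32*S/15 + S = -17*S/15)
(Y(-4*(-5) + 5)*4)*(-32) = (-17*(-4*(-5) + 5)/15*4)*(-32) = (-17*(20 + 5)/15*4)*(-32) = (-17/15*25*4)*(-32) = -85/3*4*(-32) = -340/3*(-32) = 10880/3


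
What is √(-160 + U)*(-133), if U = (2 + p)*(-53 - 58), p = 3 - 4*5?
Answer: -133*√1505 ≈ -5159.6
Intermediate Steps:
p = -17 (p = 3 - 20 = -17)
U = 1665 (U = (2 - 17)*(-53 - 58) = -15*(-111) = 1665)
√(-160 + U)*(-133) = √(-160 + 1665)*(-133) = √1505*(-133) = -133*√1505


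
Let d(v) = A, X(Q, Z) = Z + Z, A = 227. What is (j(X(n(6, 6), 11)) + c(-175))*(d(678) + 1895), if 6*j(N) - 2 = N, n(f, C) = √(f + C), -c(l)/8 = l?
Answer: 2979288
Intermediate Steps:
c(l) = -8*l
n(f, C) = √(C + f)
X(Q, Z) = 2*Z
j(N) = ⅓ + N/6
d(v) = 227
(j(X(n(6, 6), 11)) + c(-175))*(d(678) + 1895) = ((⅓ + (2*11)/6) - 8*(-175))*(227 + 1895) = ((⅓ + (⅙)*22) + 1400)*2122 = ((⅓ + 11/3) + 1400)*2122 = (4 + 1400)*2122 = 1404*2122 = 2979288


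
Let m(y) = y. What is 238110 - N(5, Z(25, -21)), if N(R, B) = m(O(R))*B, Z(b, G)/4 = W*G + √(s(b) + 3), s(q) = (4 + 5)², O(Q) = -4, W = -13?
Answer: 242478 + 32*√21 ≈ 2.4262e+5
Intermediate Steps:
s(q) = 81 (s(q) = 9² = 81)
Z(b, G) = -52*G + 8*√21 (Z(b, G) = 4*(-13*G + √(81 + 3)) = 4*(-13*G + √84) = 4*(-13*G + 2*√21) = -52*G + 8*√21)
N(R, B) = -4*B
238110 - N(5, Z(25, -21)) = 238110 - (-4)*(-52*(-21) + 8*√21) = 238110 - (-4)*(1092 + 8*√21) = 238110 - (-4368 - 32*√21) = 238110 + (4368 + 32*√21) = 242478 + 32*√21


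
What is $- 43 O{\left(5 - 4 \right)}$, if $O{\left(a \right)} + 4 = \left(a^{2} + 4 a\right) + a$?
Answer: $-86$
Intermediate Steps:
$O{\left(a \right)} = -4 + a^{2} + 5 a$ ($O{\left(a \right)} = -4 + \left(\left(a^{2} + 4 a\right) + a\right) = -4 + \left(a^{2} + 5 a\right) = -4 + a^{2} + 5 a$)
$- 43 O{\left(5 - 4 \right)} = - 43 \left(-4 + \left(5 - 4\right)^{2} + 5 \left(5 - 4\right)\right) = - 43 \left(-4 + 1^{2} + 5 \cdot 1\right) = - 43 \left(-4 + 1 + 5\right) = \left(-43\right) 2 = -86$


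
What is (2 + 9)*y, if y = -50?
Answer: -550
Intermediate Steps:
(2 + 9)*y = (2 + 9)*(-50) = 11*(-50) = -550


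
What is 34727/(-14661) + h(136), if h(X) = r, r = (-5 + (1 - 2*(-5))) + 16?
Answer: 287815/14661 ≈ 19.631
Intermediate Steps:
r = 22 (r = (-5 + (1 + 10)) + 16 = (-5 + 11) + 16 = 6 + 16 = 22)
h(X) = 22
34727/(-14661) + h(136) = 34727/(-14661) + 22 = 34727*(-1/14661) + 22 = -34727/14661 + 22 = 287815/14661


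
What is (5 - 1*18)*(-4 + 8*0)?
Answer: 52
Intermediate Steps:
(5 - 1*18)*(-4 + 8*0) = (5 - 18)*(-4 + 0) = -13*(-4) = 52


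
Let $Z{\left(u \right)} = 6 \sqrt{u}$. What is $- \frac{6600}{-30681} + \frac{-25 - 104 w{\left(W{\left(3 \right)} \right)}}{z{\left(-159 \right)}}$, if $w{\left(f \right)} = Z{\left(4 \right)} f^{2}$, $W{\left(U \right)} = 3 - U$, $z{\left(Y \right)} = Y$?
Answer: $\frac{67275}{180677} \approx 0.37235$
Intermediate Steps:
$w{\left(f \right)} = 12 f^{2}$ ($w{\left(f \right)} = 6 \sqrt{4} f^{2} = 6 \cdot 2 f^{2} = 12 f^{2}$)
$- \frac{6600}{-30681} + \frac{-25 - 104 w{\left(W{\left(3 \right)} \right)}}{z{\left(-159 \right)}} = - \frac{6600}{-30681} + \frac{-25 - 104 \cdot 12 \left(3 - 3\right)^{2}}{-159} = \left(-6600\right) \left(- \frac{1}{30681}\right) + \left(-25 - 104 \cdot 12 \left(3 - 3\right)^{2}\right) \left(- \frac{1}{159}\right) = \frac{2200}{10227} + \left(-25 - 104 \cdot 12 \cdot 0^{2}\right) \left(- \frac{1}{159}\right) = \frac{2200}{10227} + \left(-25 - 104 \cdot 12 \cdot 0\right) \left(- \frac{1}{159}\right) = \frac{2200}{10227} + \left(-25 - 0\right) \left(- \frac{1}{159}\right) = \frac{2200}{10227} + \left(-25 + 0\right) \left(- \frac{1}{159}\right) = \frac{2200}{10227} - - \frac{25}{159} = \frac{2200}{10227} + \frac{25}{159} = \frac{67275}{180677}$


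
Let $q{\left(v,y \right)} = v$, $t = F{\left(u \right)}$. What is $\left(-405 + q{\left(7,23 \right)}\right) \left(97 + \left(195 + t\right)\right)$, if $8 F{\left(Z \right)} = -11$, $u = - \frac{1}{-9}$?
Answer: $- \frac{462675}{4} \approx -1.1567 \cdot 10^{5}$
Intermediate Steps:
$u = \frac{1}{9}$ ($u = \left(-1\right) \left(- \frac{1}{9}\right) = \frac{1}{9} \approx 0.11111$)
$F{\left(Z \right)} = - \frac{11}{8}$ ($F{\left(Z \right)} = \frac{1}{8} \left(-11\right) = - \frac{11}{8}$)
$t = - \frac{11}{8} \approx -1.375$
$\left(-405 + q{\left(7,23 \right)}\right) \left(97 + \left(195 + t\right)\right) = \left(-405 + 7\right) \left(97 + \left(195 - \frac{11}{8}\right)\right) = - 398 \left(97 + \frac{1549}{8}\right) = \left(-398\right) \frac{2325}{8} = - \frac{462675}{4}$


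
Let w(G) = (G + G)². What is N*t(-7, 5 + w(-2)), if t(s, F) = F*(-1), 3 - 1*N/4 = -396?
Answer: -33516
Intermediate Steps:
N = 1596 (N = 12 - 4*(-396) = 12 + 1584 = 1596)
w(G) = 4*G² (w(G) = (2*G)² = 4*G²)
t(s, F) = -F
N*t(-7, 5 + w(-2)) = 1596*(-(5 + 4*(-2)²)) = 1596*(-(5 + 4*4)) = 1596*(-(5 + 16)) = 1596*(-1*21) = 1596*(-21) = -33516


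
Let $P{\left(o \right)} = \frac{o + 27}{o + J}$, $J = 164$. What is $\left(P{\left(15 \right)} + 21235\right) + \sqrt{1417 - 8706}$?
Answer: $\frac{3801107}{179} + i \sqrt{7289} \approx 21235.0 + 85.376 i$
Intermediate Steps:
$P{\left(o \right)} = \frac{27 + o}{164 + o}$ ($P{\left(o \right)} = \frac{o + 27}{o + 164} = \frac{27 + o}{164 + o}$)
$\left(P{\left(15 \right)} + 21235\right) + \sqrt{1417 - 8706} = \left(\frac{27 + 15}{164 + 15} + 21235\right) + \sqrt{1417 - 8706} = \left(\frac{1}{179} \cdot 42 + 21235\right) + \sqrt{-7289} = \left(\frac{1}{179} \cdot 42 + 21235\right) + i \sqrt{7289} = \left(\frac{42}{179} + 21235\right) + i \sqrt{7289} = \frac{3801107}{179} + i \sqrt{7289}$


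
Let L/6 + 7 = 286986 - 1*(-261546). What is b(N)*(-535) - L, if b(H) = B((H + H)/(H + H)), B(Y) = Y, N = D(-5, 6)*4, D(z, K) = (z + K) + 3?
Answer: -3291685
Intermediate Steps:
L = 3291150 (L = -42 + 6*(286986 - 1*(-261546)) = -42 + 6*(286986 + 261546) = -42 + 6*548532 = -42 + 3291192 = 3291150)
D(z, K) = 3 + K + z (D(z, K) = (K + z) + 3 = 3 + K + z)
N = 16 (N = (3 + 6 - 5)*4 = 4*4 = 16)
b(H) = 1 (b(H) = (H + H)/(H + H) = (2*H)/((2*H)) = (2*H)*(1/(2*H)) = 1)
b(N)*(-535) - L = 1*(-535) - 1*3291150 = -535 - 3291150 = -3291685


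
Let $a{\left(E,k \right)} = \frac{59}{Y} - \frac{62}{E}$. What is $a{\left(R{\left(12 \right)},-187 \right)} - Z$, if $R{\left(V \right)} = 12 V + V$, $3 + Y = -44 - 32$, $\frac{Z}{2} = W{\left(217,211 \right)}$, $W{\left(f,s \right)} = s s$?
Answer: $- \frac{548683855}{6162} \approx -89043.0$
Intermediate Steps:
$W{\left(f,s \right)} = s^{2}$
$Z = 89042$ ($Z = 2 \cdot 211^{2} = 2 \cdot 44521 = 89042$)
$Y = -79$ ($Y = -3 - 76 = -79$)
$R{\left(V \right)} = 13 V$
$a{\left(E,k \right)} = - \frac{59}{79} - \frac{62}{E}$ ($a{\left(E,k \right)} = \frac{59}{-79} - \frac{62}{E} = 59 \left(- \frac{1}{79}\right) - \frac{62}{E} = - \frac{59}{79} - \frac{62}{E}$)
$a{\left(R{\left(12 \right)},-187 \right)} - Z = \left(- \frac{59}{79} - \frac{62}{13 \cdot 12}\right) - 89042 = \left(- \frac{59}{79} - \frac{62}{156}\right) - 89042 = \left(- \frac{59}{79} - \frac{31}{78}\right) - 89042 = - \frac{7051}{6162} - 89042 = - \frac{548683855}{6162}$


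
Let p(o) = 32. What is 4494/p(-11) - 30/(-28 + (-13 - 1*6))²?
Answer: 4963143/35344 ≈ 140.42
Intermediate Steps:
4494/p(-11) - 30/(-28 + (-13 - 1*6))² = 4494/32 - 30/(-28 + (-13 - 1*6))² = 4494*(1/32) - 30/(-28 + (-13 - 6))² = 2247/16 - 30/(-28 - 19)² = 2247/16 - 30/((-47)²) = 2247/16 - 30/2209 = 4963143/35344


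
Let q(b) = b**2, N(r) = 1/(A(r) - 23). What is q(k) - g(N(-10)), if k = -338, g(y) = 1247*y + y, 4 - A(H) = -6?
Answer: 114340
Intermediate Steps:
A(H) = 10 (A(H) = 4 - 1*(-6) = 4 + 6 = 10)
N(r) = -1/13 (N(r) = 1/(10 - 23) = 1/(-13) = -1/13)
g(y) = 1248*y
q(k) - g(N(-10)) = (-338)**2 - 1248*(-1)/13 = 114244 - 1*(-96) = 114244 + 96 = 114340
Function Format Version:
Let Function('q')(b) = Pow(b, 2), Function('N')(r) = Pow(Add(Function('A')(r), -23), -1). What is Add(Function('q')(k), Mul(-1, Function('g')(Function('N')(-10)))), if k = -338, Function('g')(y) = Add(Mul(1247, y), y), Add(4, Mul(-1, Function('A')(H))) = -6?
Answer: 114340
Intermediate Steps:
Function('A')(H) = 10 (Function('A')(H) = Add(4, Mul(-1, -6)) = Add(4, 6) = 10)
Function('N')(r) = Rational(-1, 13) (Function('N')(r) = Pow(Add(10, -23), -1) = Pow(-13, -1) = Rational(-1, 13))
Function('g')(y) = Mul(1248, y)
Add(Function('q')(k), Mul(-1, Function('g')(Function('N')(-10)))) = Add(Pow(-338, 2), Mul(-1, Mul(1248, Rational(-1, 13)))) = Add(114244, Mul(-1, -96)) = Add(114244, 96) = 114340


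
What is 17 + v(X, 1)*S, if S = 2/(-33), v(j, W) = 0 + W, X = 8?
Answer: 559/33 ≈ 16.939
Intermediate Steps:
v(j, W) = W
S = -2/33 (S = 2*(-1/33) = -2/33 ≈ -0.060606)
17 + v(X, 1)*S = 17 + 1*(-2/33) = 17 - 2/33 = 559/33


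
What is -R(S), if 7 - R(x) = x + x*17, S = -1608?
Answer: -28951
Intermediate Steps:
R(x) = 7 - 18*x (R(x) = 7 - (x + x*17) = 7 - (x + 17*x) = 7 - 18*x)
-R(S) = -(7 - 18*(-1608)) = -(7 + 28944) = -1*28951 = -28951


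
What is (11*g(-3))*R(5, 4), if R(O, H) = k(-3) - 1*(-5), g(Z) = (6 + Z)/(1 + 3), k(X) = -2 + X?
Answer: 0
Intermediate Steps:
g(Z) = 3/2 + Z/4 (g(Z) = (6 + Z)/4 = (6 + Z)*(¼) = 3/2 + Z/4)
R(O, H) = 0 (R(O, H) = (-2 - 3) - 1*(-5) = -5 + 5 = 0)
(11*g(-3))*R(5, 4) = (11*(3/2 + (¼)*(-3)))*0 = (11*(3/2 - ¾))*0 = (11*(¾))*0 = (33/4)*0 = 0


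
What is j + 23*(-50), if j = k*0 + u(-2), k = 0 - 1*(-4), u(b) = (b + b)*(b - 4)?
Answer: -1126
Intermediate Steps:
u(b) = 2*b*(-4 + b) (u(b) = (2*b)*(-4 + b) = 2*b*(-4 + b))
k = 4 (k = 0 + 4 = 4)
j = 24 (j = 4*0 + 2*(-2)*(-4 - 2) = 0 + 2*(-2)*(-6) = 0 + 24 = 24)
j + 23*(-50) = 24 + 23*(-50) = 24 - 1150 = -1126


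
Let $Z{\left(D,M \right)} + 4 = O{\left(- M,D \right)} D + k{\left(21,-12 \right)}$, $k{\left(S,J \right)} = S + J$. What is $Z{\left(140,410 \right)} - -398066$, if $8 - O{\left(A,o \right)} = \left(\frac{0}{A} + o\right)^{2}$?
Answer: $-2344809$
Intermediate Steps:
$k{\left(S,J \right)} = J + S$
$O{\left(A,o \right)} = 8 - o^{2}$ ($O{\left(A,o \right)} = 8 - \left(\frac{0}{A} + o\right)^{2} = 8 - \left(0 + o\right)^{2} = 8 - o^{2}$)
$Z{\left(D,M \right)} = 5 + D \left(8 - D^{2}\right)$ ($Z{\left(D,M \right)} = -4 + \left(\left(8 - D^{2}\right) D + \left(-12 + 21\right)\right) = -4 + \left(D \left(8 - D^{2}\right) + 9\right) = -4 + \left(9 + D \left(8 - D^{2}\right)\right) = 5 + D \left(8 - D^{2}\right)$)
$Z{\left(140,410 \right)} - -398066 = \left(5 - 140 \left(-8 + 140^{2}\right)\right) - -398066 = \left(5 - 140 \left(-8 + 19600\right)\right) + 398066 = \left(5 - 140 \cdot 19592\right) + 398066 = \left(5 - 2742880\right) + 398066 = -2742875 + 398066 = -2344809$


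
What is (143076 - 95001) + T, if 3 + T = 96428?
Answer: 144500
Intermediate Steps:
T = 96425 (T = -3 + 96428 = 96425)
(143076 - 95001) + T = (143076 - 95001) + 96425 = 48075 + 96425 = 144500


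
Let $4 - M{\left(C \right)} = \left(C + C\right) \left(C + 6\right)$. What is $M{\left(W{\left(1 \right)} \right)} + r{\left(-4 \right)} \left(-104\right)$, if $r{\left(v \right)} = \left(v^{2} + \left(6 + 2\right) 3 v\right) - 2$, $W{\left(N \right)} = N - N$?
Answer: $8532$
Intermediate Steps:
$W{\left(N \right)} = 0$
$M{\left(C \right)} = 4 - 2 C \left(6 + C\right)$ ($M{\left(C \right)} = 4 - \left(C + C\right) \left(C + 6\right) = 4 - 2 C \left(6 + C\right)$)
$r{\left(v \right)} = -2 + v^{2} + 24 v$ ($r{\left(v \right)} = \left(v^{2} + 8 \cdot 3 v\right) - 2 = \left(v^{2} + 24 v\right) - 2 = -2 + v^{2} + 24 v$)
$M{\left(W{\left(1 \right)} \right)} + r{\left(-4 \right)} \left(-104\right) = \left(4 - 0 - 2 \cdot 0^{2}\right) + \left(-2 + \left(-4\right)^{2} + 24 \left(-4\right)\right) \left(-104\right) = \left(4 + 0 - 0\right) + \left(-2 + 16 - 96\right) \left(-104\right) = \left(4 + 0 + 0\right) - -8528 = 4 + 8528 = 8532$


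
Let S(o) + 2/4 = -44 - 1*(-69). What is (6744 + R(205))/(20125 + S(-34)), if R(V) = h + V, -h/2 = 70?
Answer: 13618/40299 ≈ 0.33792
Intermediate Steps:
h = -140 (h = -2*70 = -140)
R(V) = -140 + V
S(o) = 49/2 (S(o) = -½ + (-44 - 1*(-69)) = -½ + (-44 + 69) = -½ + 25 = 49/2)
(6744 + R(205))/(20125 + S(-34)) = (6744 + (-140 + 205))/(20125 + 49/2) = (6744 + 65)/(40299/2) = 6809*(2/40299) = 13618/40299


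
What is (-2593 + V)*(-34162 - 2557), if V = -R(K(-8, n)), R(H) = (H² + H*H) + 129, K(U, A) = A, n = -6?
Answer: 102592886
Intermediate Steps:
R(H) = 129 + 2*H² (R(H) = (H² + H²) + 129 = 2*H² + 129 = 129 + 2*H²)
V = -201 (V = -(129 + 2*(-6)²) = -(129 + 2*36) = -(129 + 72) = -1*201 = -201)
(-2593 + V)*(-34162 - 2557) = (-2593 - 201)*(-34162 - 2557) = -2794*(-36719) = 102592886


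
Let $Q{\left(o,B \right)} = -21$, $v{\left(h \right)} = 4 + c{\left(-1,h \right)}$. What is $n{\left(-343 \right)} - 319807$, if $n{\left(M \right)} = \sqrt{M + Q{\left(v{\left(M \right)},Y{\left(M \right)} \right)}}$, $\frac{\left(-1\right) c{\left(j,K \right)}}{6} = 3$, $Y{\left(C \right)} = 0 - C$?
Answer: $-319807 + 2 i \sqrt{91} \approx -3.1981 \cdot 10^{5} + 19.079 i$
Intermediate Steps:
$Y{\left(C \right)} = - C$
$c{\left(j,K \right)} = -18$ ($c{\left(j,K \right)} = \left(-6\right) 3 = -18$)
$v{\left(h \right)} = -14$ ($v{\left(h \right)} = 4 - 18 = -14$)
$n{\left(M \right)} = \sqrt{-21 + M}$ ($n{\left(M \right)} = \sqrt{M - 21} = \sqrt{-21 + M}$)
$n{\left(-343 \right)} - 319807 = \sqrt{-21 - 343} - 319807 = \sqrt{-364} - 319807 = 2 i \sqrt{91} - 319807 = -319807 + 2 i \sqrt{91}$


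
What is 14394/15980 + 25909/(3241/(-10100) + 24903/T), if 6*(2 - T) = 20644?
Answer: -1347708444571123/393505031090 ≈ -3424.9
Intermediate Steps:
T = -10316/3 (T = 2 - ⅙*20644 = 2 - 10322/3 = -10316/3 ≈ -3438.7)
14394/15980 + 25909/(3241/(-10100) + 24903/T) = 14394/15980 + 25909/(3241/(-10100) + 24903/(-10316/3)) = 14394*(1/15980) + 25909/(3241*(-1/10100) + 24903*(-3/10316)) = 7197/7990 + 25909/(-3241/10100 - 74709/10316) = 7197/7990 + 25909/(-49249691/6511975) = 7197/7990 + 25909*(-6511975/49249691) = 7197/7990 - 168718760275/49249691 = -1347708444571123/393505031090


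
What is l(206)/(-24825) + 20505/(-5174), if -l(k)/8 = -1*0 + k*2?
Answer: -491983121/128444550 ≈ -3.8303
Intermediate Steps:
l(k) = -16*k (l(k) = -8*(-1*0 + k*2) = -8*(0 + 2*k) = -16*k)
l(206)/(-24825) + 20505/(-5174) = -16*206/(-24825) + 20505/(-5174) = -3296*(-1/24825) + 20505*(-1/5174) = 3296/24825 - 20505/5174 = -491983121/128444550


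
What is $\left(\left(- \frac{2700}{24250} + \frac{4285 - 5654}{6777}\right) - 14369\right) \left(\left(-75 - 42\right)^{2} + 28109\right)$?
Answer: $- \frac{1974107240018944}{3286845} \approx -6.0061 \cdot 10^{8}$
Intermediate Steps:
$\left(\left(- \frac{2700}{24250} + \frac{4285 - 5654}{6777}\right) - 14369\right) \left(\left(-75 - 42\right)^{2} + 28109\right) = \left(\left(\left(-2700\right) \frac{1}{24250} + \left(4285 - 5654\right) \frac{1}{6777}\right) - 14369\right) \left(\left(-117\right)^{2} + 28109\right) = \left(\left(- \frac{54}{485} - \frac{1369}{6777}\right) - 14369\right) \left(13689 + 28109\right) = \left(\left(- \frac{54}{485} - \frac{1369}{6777}\right) - 14369\right) 41798 = \left(- \frac{1029923}{3286845} - 14369\right) 41798 = \left(- \frac{47229705728}{3286845}\right) 41798 = - \frac{1974107240018944}{3286845}$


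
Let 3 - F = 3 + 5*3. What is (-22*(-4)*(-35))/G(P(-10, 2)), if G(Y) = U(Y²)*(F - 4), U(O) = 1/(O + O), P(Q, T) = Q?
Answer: 616000/19 ≈ 32421.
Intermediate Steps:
F = -15 (F = 3 - (3 + 5*3) = 3 - (3 + 15) = 3 - 1*18 = 3 - 18 = -15)
U(O) = 1/(2*O)
G(Y) = -19/(2*Y²) (G(Y) = (1/(2*(Y²)))*(-15 - 4) = (1/(2*Y²))*(-19) = -19/(2*Y²))
(-22*(-4)*(-35))/G(P(-10, 2)) = (-22*(-4)*(-35))/((-19/2/(-10)²)) = (88*(-35))/((-19/2*1/100)) = -3080/(-19/200) = -3080*(-200/19) = 616000/19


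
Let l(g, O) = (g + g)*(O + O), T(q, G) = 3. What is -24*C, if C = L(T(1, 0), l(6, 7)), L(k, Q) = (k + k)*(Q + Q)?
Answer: -48384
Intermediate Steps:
l(g, O) = 4*O*g (l(g, O) = (2*g)*(2*O) = 4*O*g)
L(k, Q) = 4*Q*k (L(k, Q) = (2*k)*(2*Q) = 4*Q*k)
C = 2016 (C = 4*(4*7*6)*3 = 4*168*3 = 2016)
-24*C = -24*2016 = -48384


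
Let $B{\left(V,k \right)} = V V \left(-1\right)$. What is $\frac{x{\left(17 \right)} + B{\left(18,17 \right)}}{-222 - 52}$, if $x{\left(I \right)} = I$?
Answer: $\frac{307}{274} \approx 1.1204$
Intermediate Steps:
$B{\left(V,k \right)} = - V^{2}$ ($B{\left(V,k \right)} = V^{2} \left(-1\right) = - V^{2}$)
$\frac{x{\left(17 \right)} + B{\left(18,17 \right)}}{-222 - 52} = \frac{17 - 18^{2}}{-222 - 52} = \frac{17 - 324}{-274} = \left(17 - 324\right) \left(- \frac{1}{274}\right) = \left(-307\right) \left(- \frac{1}{274}\right) = \frac{307}{274}$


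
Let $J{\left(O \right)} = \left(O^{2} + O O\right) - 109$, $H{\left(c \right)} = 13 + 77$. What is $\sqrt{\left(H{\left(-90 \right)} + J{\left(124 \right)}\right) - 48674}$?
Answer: $i \sqrt{17941} \approx 133.94 i$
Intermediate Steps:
$H{\left(c \right)} = 90$
$J{\left(O \right)} = -109 + 2 O^{2}$ ($J{\left(O \right)} = \left(O^{2} + O^{2}\right) - 109 = 2 O^{2} - 109 = -109 + 2 O^{2}$)
$\sqrt{\left(H{\left(-90 \right)} + J{\left(124 \right)}\right) - 48674} = \sqrt{\left(90 - \left(109 - 2 \cdot 124^{2}\right)\right) - 48674} = \sqrt{\left(90 + \left(-109 + 2 \cdot 15376\right)\right) - 48674} = \sqrt{\left(90 + \left(-109 + 30752\right)\right) - 48674} = \sqrt{\left(90 + 30643\right) - 48674} = \sqrt{30733 - 48674} = \sqrt{-17941} = i \sqrt{17941}$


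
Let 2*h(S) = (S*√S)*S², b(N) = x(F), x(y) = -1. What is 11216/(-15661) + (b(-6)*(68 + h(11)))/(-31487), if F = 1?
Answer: -352093244/493117907 + 1331*√11/62974 ≈ -0.64392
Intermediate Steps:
b(N) = -1
h(S) = S^(7/2)/2 (h(S) = ((S*√S)*S²)/2 = (S^(3/2)*S²)/2 = S^(7/2)/2)
11216/(-15661) + (b(-6)*(68 + h(11)))/(-31487) = 11216/(-15661) - (68 + 11^(7/2)/2)/(-31487) = 11216*(-1/15661) - (68 + (1331*√11)/2)*(-1/31487) = -11216/15661 - (68 + 1331*√11/2)*(-1/31487) = -11216/15661 + (-68 - 1331*√11/2)*(-1/31487) = -11216/15661 + (68/31487 + 1331*√11/62974) = -352093244/493117907 + 1331*√11/62974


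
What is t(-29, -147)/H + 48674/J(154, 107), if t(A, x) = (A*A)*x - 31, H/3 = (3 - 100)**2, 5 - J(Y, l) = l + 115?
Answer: -1400754784/6125259 ≈ -228.69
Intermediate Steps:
J(Y, l) = -110 - l (J(Y, l) = 5 - (l + 115) = 5 - (115 + l) = 5 + (-115 - l) = -110 - l)
H = 28227 (H = 3*(3 - 100)**2 = 3*(-97)**2 = 3*9409 = 28227)
t(A, x) = -31 + x*A**2 (t(A, x) = A**2*x - 31 = x*A**2 - 31 = -31 + x*A**2)
t(-29, -147)/H + 48674/J(154, 107) = (-31 - 147*(-29)**2)/28227 + 48674/(-110 - 1*107) = (-31 - 147*841)*(1/28227) + 48674/(-110 - 107) = (-31 - 123627)*(1/28227) + 48674/(-217) = -123658*1/28227 + 48674*(-1/217) = -123658/28227 - 48674/217 = -1400754784/6125259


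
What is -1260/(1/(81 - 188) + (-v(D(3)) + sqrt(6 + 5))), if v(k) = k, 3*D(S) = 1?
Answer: -577800/14563 - 18547380*sqrt(11)/160193 ≈ -423.68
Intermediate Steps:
D(S) = 1/3 (D(S) = (1/3)*1 = 1/3)
-1260/(1/(81 - 188) + (-v(D(3)) + sqrt(6 + 5))) = -1260/(1/(81 - 188) + (-1*1/3 + sqrt(6 + 5))) = -1260/(1/(-107) + (-1/3 + sqrt(11))) = -1260/(-1/107 + (-1/3 + sqrt(11))) = -1260/(-110/321 + sqrt(11))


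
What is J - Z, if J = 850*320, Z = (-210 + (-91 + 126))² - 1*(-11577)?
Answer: 229798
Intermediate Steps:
Z = 42202 (Z = (-210 + 35)² + 11577 = (-175)² + 11577 = 30625 + 11577 = 42202)
J = 272000
J - Z = 272000 - 1*42202 = 272000 - 42202 = 229798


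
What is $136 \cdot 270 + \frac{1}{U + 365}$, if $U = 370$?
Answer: $\frac{26989201}{735} \approx 36720.0$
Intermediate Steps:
$136 \cdot 270 + \frac{1}{U + 365} = 136 \cdot 270 + \frac{1}{370 + 365} = 36720 + \frac{1}{735} = \frac{26989201}{735}$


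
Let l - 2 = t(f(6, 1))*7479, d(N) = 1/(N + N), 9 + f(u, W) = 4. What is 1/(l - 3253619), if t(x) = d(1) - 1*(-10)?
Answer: -2/6350175 ≈ -3.1495e-7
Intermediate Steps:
f(u, W) = -5 (f(u, W) = -9 + 4 = -5)
d(N) = 1/(2*N)
t(x) = 21/2 (t(x) = (½)/1 - 1*(-10) = (½)*1 + 10 = ½ + 10 = 21/2)
l = 157063/2 (l = 2 + (21/2)*7479 = 2 + 157059/2 = 157063/2 ≈ 78532.)
1/(l - 3253619) = 1/(157063/2 - 3253619) = 1/(-6350175/2) = -2/6350175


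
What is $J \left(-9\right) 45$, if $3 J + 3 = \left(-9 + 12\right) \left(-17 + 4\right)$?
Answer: $5670$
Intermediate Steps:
$J = -14$ ($J = -1 + \frac{\left(-9 + 12\right) \left(-17 + 4\right)}{3} = -1 + \frac{3 \left(-13\right)}{3} = -1 + \frac{1}{3} \left(-39\right) = -1 - 13 = -14$)
$J \left(-9\right) 45 = \left(-14\right) \left(-9\right) 45 = 126 \cdot 45 = 5670$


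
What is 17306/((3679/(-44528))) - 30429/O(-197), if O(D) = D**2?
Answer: -29906388200803/142778311 ≈ -2.0946e+5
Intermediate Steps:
17306/((3679/(-44528))) - 30429/O(-197) = 17306/((3679/(-44528))) - 30429/((-197)**2) = 17306/((3679*(-1/44528))) - 30429/38809 = 17306/(-3679/44528) - 30429*1/38809 = 17306*(-44528/3679) - 30429/38809 = -770601568/3679 - 30429/38809 = -29906388200803/142778311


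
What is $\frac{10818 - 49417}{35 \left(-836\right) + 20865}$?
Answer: $\frac{38599}{8395} \approx 4.5979$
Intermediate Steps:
$\frac{10818 - 49417}{35 \left(-836\right) + 20865} = - \frac{38599}{-29260 + 20865} = - \frac{38599}{-8395} = \left(-38599\right) \left(- \frac{1}{8395}\right) = \frac{38599}{8395}$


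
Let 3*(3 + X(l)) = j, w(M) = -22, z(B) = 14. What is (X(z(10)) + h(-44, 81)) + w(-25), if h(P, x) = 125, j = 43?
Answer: 343/3 ≈ 114.33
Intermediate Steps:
X(l) = 34/3 (X(l) = -3 + (⅓)*43 = -3 + 43/3 = 34/3)
(X(z(10)) + h(-44, 81)) + w(-25) = (34/3 + 125) - 22 = 409/3 - 22 = 343/3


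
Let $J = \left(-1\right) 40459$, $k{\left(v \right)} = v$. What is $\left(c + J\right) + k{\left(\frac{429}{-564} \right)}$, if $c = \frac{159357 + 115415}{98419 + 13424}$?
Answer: $- \frac{850674852569}{21026484} \approx -40457.0$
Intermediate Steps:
$J = -40459$
$c = \frac{274772}{111843} \approx 2.4568$
$\left(c + J\right) + k{\left(\frac{429}{-564} \right)} = \left(\frac{274772}{111843} - 40459\right) + \frac{429}{-564} = - \frac{4524781165}{111843} + 429 \left(- \frac{1}{564}\right) = - \frac{4524781165}{111843} - \frac{143}{188} = - \frac{850674852569}{21026484}$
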